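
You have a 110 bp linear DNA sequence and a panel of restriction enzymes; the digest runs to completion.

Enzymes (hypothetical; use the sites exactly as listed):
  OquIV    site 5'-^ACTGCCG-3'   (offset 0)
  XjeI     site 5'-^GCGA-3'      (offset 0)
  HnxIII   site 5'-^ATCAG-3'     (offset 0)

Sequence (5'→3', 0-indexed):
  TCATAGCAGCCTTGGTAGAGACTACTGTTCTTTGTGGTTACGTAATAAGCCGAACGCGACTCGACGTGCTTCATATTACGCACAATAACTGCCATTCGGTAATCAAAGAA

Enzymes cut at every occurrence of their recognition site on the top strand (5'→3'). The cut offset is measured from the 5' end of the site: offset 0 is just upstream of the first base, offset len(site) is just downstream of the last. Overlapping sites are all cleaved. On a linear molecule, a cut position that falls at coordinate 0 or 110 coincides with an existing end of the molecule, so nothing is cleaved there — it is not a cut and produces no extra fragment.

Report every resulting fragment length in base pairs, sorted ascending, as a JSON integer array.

Site scan:
  OquIV (ACTGCCG, off=0): no sites
  XjeI GCGA/0: at [55] ⇒ [55]
  HnxIII (ATCAG, off=0): no sites

Pooled cuts: [55]

Fragments:
  [0,55): 55 bp
  [55,110): 55 bp

[55,55]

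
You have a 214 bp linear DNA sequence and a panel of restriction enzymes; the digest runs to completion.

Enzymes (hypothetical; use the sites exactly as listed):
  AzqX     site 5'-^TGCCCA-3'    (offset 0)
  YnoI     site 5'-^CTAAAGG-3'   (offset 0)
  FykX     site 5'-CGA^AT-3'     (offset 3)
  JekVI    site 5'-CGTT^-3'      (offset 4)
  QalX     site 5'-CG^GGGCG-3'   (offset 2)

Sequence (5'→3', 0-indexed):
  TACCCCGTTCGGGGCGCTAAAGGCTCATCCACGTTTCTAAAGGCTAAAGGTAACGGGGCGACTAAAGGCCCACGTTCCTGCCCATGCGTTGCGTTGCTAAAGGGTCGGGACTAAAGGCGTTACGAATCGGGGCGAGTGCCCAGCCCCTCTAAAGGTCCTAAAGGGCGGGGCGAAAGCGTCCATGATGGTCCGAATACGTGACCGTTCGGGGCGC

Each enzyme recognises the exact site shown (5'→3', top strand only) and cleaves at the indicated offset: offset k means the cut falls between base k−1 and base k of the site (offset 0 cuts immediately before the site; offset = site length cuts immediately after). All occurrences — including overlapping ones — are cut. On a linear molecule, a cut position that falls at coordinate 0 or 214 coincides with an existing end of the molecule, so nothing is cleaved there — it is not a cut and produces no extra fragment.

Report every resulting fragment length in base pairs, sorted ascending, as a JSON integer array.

[1,1,2,2,2,4,4,5,5,6,6,7,7,9,9,10,11,12,12,12,13,14,15,19,26]

Site scan:
  AzqX (TGCCCA, off=0): starts [78, 136] → cuts [78, 136]
  YnoI (CTAAAGG, off=0): starts [16, 36, 43, 61, 96, 110, 148, 157] → cuts [16, 36, 43, 61, 96, 110, 148, 157]
  FykX (CGAAT, off=3): starts [122, 190] → cuts [125, 193]
  JekVI (CGTT, off=4): starts [5, 31, 72, 86, 91, 117, 202] → cuts [9, 35, 76, 90, 95, 121, 206]
  QalX (CGGGGCG, off=2): starts [9, 53, 127, 165, 206] → cuts [11, 55, 129, 167, 208]

Pooled cuts: [9, 11, 16, 35, 36, 43, 55, 61, 76, 78, 90, 95, 96, 110, 121, 125, 129, 136, 148, 157, 167, 193, 206, 208]

Fragments:
  [0,9): 9 bp
  [9,11): 2 bp
  [11,16): 5 bp
  [16,35): 19 bp
  [35,36): 1 bp
  [36,43): 7 bp
  [43,55): 12 bp
  [55,61): 6 bp
  [61,76): 15 bp
  [76,78): 2 bp
  [78,90): 12 bp
  [90,95): 5 bp
  [95,96): 1 bp
  [96,110): 14 bp
  [110,121): 11 bp
  [121,125): 4 bp
  [125,129): 4 bp
  [129,136): 7 bp
  [136,148): 12 bp
  [148,157): 9 bp
  [157,167): 10 bp
  [167,193): 26 bp
  [193,206): 13 bp
  [206,208): 2 bp
  [208,214): 6 bp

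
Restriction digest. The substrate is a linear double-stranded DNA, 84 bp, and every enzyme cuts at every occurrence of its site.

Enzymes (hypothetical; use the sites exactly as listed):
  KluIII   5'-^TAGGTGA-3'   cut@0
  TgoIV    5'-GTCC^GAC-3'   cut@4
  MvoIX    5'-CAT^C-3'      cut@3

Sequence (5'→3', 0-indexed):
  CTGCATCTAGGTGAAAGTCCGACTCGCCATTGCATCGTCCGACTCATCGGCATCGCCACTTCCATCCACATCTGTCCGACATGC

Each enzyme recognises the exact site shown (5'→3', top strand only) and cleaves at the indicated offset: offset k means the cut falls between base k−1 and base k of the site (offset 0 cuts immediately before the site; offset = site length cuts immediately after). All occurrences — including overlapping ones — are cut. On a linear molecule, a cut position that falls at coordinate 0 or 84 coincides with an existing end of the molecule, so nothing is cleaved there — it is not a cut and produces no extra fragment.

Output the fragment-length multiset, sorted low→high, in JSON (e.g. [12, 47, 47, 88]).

[1,5,6,6,6,6,7,7,12,13,15]

Scan for sites:
  KluIII TAGGTGA/0: at [7] ⇒ [7]
  TgoIV GTCCGAC/4: at [16, 36, 73] ⇒ [20, 40, 77]
  MvoIX CATC/3: at [3, 32, 44, 50, 62, 68] ⇒ [6, 35, 47, 53, 65, 71]

Pooled cuts: [6, 7, 20, 35, 40, 47, 53, 65, 71, 77]

Fragments:
  [0,6): 6 bp
  [6,7): 1 bp
  [7,20): 13 bp
  [20,35): 15 bp
  [35,40): 5 bp
  [40,47): 7 bp
  [47,53): 6 bp
  [53,65): 12 bp
  [65,71): 6 bp
  [71,77): 6 bp
  [77,84): 7 bp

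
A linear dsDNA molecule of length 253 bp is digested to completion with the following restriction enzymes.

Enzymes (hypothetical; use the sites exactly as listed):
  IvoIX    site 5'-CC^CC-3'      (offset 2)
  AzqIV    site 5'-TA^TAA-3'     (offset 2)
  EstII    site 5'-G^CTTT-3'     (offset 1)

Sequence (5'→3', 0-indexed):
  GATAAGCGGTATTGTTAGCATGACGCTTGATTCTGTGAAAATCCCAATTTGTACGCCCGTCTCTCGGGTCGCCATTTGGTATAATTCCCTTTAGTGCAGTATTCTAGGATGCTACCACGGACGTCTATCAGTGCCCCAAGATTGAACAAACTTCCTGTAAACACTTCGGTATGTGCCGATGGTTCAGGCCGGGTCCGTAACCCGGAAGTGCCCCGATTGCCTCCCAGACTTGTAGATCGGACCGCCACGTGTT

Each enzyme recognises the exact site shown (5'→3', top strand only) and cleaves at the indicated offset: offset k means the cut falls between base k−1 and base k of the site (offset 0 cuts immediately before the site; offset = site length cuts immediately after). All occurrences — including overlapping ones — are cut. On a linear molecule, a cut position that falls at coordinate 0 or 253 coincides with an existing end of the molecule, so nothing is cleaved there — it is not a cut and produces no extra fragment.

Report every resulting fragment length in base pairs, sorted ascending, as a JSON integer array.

Per-enzyme occurrences:
  IvoIX CCCC/2: at [133, 210] ⇒ [135, 212]
  AzqIV TATAA/2: at [79] ⇒ [81]
  EstII (GCTTT, off=1): no sites

All cut coordinates (distinct, sorted): [81, 135, 212]

Fragment lengths:
  [0,81): 81 bp
  [81,135): 54 bp
  [135,212): 77 bp
  [212,253): 41 bp

[41,54,77,81]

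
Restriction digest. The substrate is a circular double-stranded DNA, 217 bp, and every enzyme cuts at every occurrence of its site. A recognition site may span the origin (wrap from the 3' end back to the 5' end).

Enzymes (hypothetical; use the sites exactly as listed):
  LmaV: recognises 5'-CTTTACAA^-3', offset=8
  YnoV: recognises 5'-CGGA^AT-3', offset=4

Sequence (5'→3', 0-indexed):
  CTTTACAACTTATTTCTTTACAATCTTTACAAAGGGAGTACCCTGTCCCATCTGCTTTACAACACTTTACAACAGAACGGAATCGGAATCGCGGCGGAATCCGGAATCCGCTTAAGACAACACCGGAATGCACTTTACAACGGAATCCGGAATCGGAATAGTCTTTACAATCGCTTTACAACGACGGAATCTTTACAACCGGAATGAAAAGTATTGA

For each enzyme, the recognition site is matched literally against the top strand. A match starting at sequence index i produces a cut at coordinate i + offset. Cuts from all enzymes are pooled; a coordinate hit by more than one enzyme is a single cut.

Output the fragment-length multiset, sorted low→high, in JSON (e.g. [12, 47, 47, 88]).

Site scan:
  LmaV (CTTTACAA, off=8): starts [0, 15, 24, 54, 64, 132, 162, 173, 190] → cuts [8, 23, 32, 62, 72, 140, 170, 181, 198]
  YnoV (CGGAAT, off=4): starts [77, 83, 94, 101, 123, 140, 147, 153, 184, 199] → cuts [81, 87, 98, 105, 127, 144, 151, 157, 188, 203]

Pooled cuts: [8, 23, 32, 62, 72, 81, 87, 98, 105, 127, 140, 144, 151, 157, 170, 181, 188, 198, 203]

Fragments:
  8→23: 15 bp
  23→32: 9 bp
  32→62: 30 bp
  62→72: 10 bp
  72→81: 9 bp
  81→87: 6 bp
  87→98: 11 bp
  98→105: 7 bp
  105→127: 22 bp
  127→140: 13 bp
  140→144: 4 bp
  144→151: 7 bp
  151→157: 6 bp
  157→170: 13 bp
  170→181: 11 bp
  181→188: 7 bp
  188→198: 10 bp
  198→203: 5 bp
  203→8 (wrap): 217-203+8 = 22 bp

[4,5,6,6,7,7,7,9,9,10,10,11,11,13,13,15,22,22,30]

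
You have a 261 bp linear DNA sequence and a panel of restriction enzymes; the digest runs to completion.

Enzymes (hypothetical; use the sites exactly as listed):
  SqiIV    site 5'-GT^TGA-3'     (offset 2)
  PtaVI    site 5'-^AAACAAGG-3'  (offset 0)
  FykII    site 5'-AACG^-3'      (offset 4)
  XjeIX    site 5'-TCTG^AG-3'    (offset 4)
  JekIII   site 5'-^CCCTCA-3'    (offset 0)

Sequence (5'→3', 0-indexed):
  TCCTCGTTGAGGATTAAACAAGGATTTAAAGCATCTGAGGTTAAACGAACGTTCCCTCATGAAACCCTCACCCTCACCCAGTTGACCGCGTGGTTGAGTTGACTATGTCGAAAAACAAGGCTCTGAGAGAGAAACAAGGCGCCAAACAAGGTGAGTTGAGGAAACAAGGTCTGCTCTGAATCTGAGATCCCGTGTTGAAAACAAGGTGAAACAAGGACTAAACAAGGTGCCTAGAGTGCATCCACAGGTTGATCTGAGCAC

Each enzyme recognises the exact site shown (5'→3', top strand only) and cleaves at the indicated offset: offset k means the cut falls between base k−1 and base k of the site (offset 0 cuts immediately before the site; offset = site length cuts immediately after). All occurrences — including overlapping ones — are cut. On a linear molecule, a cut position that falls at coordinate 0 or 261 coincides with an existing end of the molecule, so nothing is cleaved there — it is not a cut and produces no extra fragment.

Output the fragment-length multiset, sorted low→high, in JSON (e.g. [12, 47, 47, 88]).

[2,3,4,5,5,5,6,6,7,7,8,10,10,11,11,11,12,12,12,13,13,13,22,23,30]

Per-enzyme occurrences:
  SqiIV (GTTGA, off=2): starts [5, 80, 92, 97, 154, 193, 247] → cuts [7, 82, 94, 99, 156, 195, 249]
  PtaVI (AAACAAGG, off=0): starts [15, 112, 131, 143, 161, 198, 208, 219] → cuts [15, 112, 131, 143, 161, 198, 208, 219]
  FykII (AACG, off=4): starts [43, 47] → cuts [47, 51]
  XjeIX (TCTGAG, off=4): starts [33, 121, 180, 252] → cuts [37, 125, 184, 256]
  JekIII (CCCTCA, off=0): starts [53, 64, 70] → cuts [53, 64, 70]

Pooled cuts: [7, 15, 37, 47, 51, 53, 64, 70, 82, 94, 99, 112, 125, 131, 143, 156, 161, 184, 195, 198, 208, 219, 249, 256]

Fragments:
  [0,7): 7 bp
  [7,15): 8 bp
  [15,37): 22 bp
  [37,47): 10 bp
  [47,51): 4 bp
  [51,53): 2 bp
  [53,64): 11 bp
  [64,70): 6 bp
  [70,82): 12 bp
  [82,94): 12 bp
  [94,99): 5 bp
  [99,112): 13 bp
  [112,125): 13 bp
  [125,131): 6 bp
  [131,143): 12 bp
  [143,156): 13 bp
  [156,161): 5 bp
  [161,184): 23 bp
  [184,195): 11 bp
  [195,198): 3 bp
  [198,208): 10 bp
  [208,219): 11 bp
  [219,249): 30 bp
  [249,256): 7 bp
  [256,261): 5 bp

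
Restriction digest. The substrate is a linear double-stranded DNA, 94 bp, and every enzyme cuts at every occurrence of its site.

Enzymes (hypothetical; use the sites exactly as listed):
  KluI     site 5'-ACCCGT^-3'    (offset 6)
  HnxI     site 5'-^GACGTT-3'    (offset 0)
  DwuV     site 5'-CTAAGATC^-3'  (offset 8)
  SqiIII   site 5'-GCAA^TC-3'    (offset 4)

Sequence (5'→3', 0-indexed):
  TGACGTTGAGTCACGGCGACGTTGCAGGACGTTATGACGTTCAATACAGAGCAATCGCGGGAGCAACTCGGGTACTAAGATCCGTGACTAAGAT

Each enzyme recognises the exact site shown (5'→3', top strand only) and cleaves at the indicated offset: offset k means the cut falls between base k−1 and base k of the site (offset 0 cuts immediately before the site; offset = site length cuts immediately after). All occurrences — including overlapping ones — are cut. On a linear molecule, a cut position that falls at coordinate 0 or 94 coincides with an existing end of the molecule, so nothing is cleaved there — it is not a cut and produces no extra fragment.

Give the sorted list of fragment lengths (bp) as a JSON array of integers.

[1,8,10,12,16,19,28]

Site scan:
  KluI (ACCCGT, off=6): no sites
  HnxI GACGTT/0: at [1, 17, 27, 35] ⇒ [1, 17, 27, 35]
  DwuV CTAAGATC/8: at [74] ⇒ [82]
  SqiIII GCAATC/4: at [50] ⇒ [54]

Pooled cuts: [1, 17, 27, 35, 54, 82]

Fragment lengths:
  [0,1): 1 bp
  [1,17): 16 bp
  [17,27): 10 bp
  [27,35): 8 bp
  [35,54): 19 bp
  [54,82): 28 bp
  [82,94): 12 bp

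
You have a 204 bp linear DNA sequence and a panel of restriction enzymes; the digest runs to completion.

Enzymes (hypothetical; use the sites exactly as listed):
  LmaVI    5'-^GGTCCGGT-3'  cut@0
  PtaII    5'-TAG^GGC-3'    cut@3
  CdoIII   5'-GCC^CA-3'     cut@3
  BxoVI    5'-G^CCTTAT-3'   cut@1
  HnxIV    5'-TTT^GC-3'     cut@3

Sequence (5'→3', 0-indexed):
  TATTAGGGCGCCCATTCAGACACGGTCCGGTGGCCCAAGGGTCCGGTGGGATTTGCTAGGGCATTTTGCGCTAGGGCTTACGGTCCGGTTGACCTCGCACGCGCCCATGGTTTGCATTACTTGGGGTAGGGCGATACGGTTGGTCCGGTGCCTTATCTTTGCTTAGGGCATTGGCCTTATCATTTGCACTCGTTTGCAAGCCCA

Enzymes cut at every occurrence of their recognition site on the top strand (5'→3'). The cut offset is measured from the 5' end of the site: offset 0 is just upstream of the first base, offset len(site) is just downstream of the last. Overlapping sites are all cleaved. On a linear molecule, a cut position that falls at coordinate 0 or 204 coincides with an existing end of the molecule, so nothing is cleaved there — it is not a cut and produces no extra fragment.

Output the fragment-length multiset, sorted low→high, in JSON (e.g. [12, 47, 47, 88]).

[2,4,5,6,6,6,7,7,7,8,8,8,9,10,10,11,11,12,12,15,16,24]

Per-enzyme occurrences:
  LmaVI GGTCCGGT/0: at [23, 39, 81, 141] ⇒ [23, 39, 81, 141]
  PtaII TAGGGC/3: at [3, 56, 71, 126, 163] ⇒ [6, 59, 74, 129, 166]
  CdoIII GCCCA/3: at [9, 32, 102, 199] ⇒ [12, 35, 105, 202]
  BxoVI GCCTTAT/1: at [149, 173] ⇒ [150, 174]
  HnxIV TTTGC/3: at [51, 64, 110, 157, 182, 192] ⇒ [54, 67, 113, 160, 185, 195]

All cut coordinates (distinct, sorted): [6, 12, 23, 35, 39, 54, 59, 67, 74, 81, 105, 113, 129, 141, 150, 160, 166, 174, 185, 195, 202]

Fragment lengths:
  [0,6): 6 bp
  [6,12): 6 bp
  [12,23): 11 bp
  [23,35): 12 bp
  [35,39): 4 bp
  [39,54): 15 bp
  [54,59): 5 bp
  [59,67): 8 bp
  [67,74): 7 bp
  [74,81): 7 bp
  [81,105): 24 bp
  [105,113): 8 bp
  [113,129): 16 bp
  [129,141): 12 bp
  [141,150): 9 bp
  [150,160): 10 bp
  [160,166): 6 bp
  [166,174): 8 bp
  [174,185): 11 bp
  [185,195): 10 bp
  [195,202): 7 bp
  [202,204): 2 bp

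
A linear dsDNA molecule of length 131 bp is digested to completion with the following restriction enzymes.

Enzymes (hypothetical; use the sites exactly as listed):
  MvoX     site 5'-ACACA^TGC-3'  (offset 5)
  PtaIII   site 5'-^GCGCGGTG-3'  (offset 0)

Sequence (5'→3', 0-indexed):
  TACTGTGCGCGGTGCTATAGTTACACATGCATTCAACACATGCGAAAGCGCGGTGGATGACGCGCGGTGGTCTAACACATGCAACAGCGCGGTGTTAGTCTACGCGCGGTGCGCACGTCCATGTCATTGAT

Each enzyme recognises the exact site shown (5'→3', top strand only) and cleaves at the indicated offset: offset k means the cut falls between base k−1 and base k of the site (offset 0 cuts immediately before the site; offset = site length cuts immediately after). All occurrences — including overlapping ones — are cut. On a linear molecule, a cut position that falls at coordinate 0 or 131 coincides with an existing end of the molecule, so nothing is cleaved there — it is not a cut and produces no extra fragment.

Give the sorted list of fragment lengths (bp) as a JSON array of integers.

[6,7,7,13,14,17,18,21,28]

Site scan:
  MvoX ACACATGC/5: at [22, 35, 74] ⇒ [27, 40, 79]
  PtaIII GCGCGGTG/0: at [6, 47, 61, 86, 103] ⇒ [6, 47, 61, 86, 103]

All cut coordinates (distinct, sorted): [6, 27, 40, 47, 61, 79, 86, 103]

Fragments:
  [0,6): 6 bp
  [6,27): 21 bp
  [27,40): 13 bp
  [40,47): 7 bp
  [47,61): 14 bp
  [61,79): 18 bp
  [79,86): 7 bp
  [86,103): 17 bp
  [103,131): 28 bp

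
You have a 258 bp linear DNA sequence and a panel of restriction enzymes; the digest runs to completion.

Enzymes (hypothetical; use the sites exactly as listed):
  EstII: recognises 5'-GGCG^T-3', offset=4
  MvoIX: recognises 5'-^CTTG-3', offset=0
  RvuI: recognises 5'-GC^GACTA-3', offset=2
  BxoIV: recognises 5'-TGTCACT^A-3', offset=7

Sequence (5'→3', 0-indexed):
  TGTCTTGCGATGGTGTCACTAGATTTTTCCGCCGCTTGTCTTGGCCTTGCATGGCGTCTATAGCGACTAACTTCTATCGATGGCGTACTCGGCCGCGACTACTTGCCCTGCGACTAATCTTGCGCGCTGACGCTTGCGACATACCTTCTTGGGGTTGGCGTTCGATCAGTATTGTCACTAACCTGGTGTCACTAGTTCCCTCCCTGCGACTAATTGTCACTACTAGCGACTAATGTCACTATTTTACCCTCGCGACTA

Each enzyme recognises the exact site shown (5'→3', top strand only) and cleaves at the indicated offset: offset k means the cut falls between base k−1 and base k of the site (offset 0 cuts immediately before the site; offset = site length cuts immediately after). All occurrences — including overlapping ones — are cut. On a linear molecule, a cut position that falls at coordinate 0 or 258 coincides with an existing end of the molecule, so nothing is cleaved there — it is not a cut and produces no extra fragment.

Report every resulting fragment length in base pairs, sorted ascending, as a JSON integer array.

[3,5,5,5,6,6,7,8,10,11,11,13,13,13,14,14,14,14,14,15,17,19,21]

Per-enzyme occurrences:
  EstII (GGCGT, off=4): starts [52, 81, 156] → cuts [56, 85, 160]
  MvoIX (CTTG, off=0): starts [3, 34, 39, 45, 101, 118, 132, 147] → cuts [3, 34, 39, 45, 101, 118, 132, 147]
  RvuI (GCGACTA, off=2): starts [62, 94, 109, 205, 225, 251] → cuts [64, 96, 111, 207, 227, 253]
  BxoIV (TGTCACTA, off=7): starts [13, 172, 186, 214, 233] → cuts [20, 179, 193, 221, 240]

All cut coordinates (distinct, sorted): [3, 20, 34, 39, 45, 56, 64, 85, 96, 101, 111, 118, 132, 147, 160, 179, 193, 207, 221, 227, 240, 253]

Fragment lengths:
  [0,3): 3 bp
  [3,20): 17 bp
  [20,34): 14 bp
  [34,39): 5 bp
  [39,45): 6 bp
  [45,56): 11 bp
  [56,64): 8 bp
  [64,85): 21 bp
  [85,96): 11 bp
  [96,101): 5 bp
  [101,111): 10 bp
  [111,118): 7 bp
  [118,132): 14 bp
  [132,147): 15 bp
  [147,160): 13 bp
  [160,179): 19 bp
  [179,193): 14 bp
  [193,207): 14 bp
  [207,221): 14 bp
  [221,227): 6 bp
  [227,240): 13 bp
  [240,253): 13 bp
  [253,258): 5 bp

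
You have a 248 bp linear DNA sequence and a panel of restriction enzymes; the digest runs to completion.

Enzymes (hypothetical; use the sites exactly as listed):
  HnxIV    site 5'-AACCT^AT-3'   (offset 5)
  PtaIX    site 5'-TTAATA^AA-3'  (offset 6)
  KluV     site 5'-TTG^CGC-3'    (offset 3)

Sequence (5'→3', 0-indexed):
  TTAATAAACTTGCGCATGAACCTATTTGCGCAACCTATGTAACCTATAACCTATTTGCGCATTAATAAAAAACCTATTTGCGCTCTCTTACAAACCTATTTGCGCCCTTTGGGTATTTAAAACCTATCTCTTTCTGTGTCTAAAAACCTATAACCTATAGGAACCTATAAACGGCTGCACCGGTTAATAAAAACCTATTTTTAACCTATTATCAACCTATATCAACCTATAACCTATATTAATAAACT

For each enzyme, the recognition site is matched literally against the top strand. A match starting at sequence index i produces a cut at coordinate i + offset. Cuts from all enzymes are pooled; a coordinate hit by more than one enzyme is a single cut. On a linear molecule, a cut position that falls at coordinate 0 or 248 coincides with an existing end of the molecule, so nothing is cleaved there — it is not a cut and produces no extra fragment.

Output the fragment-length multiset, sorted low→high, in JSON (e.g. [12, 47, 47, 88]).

[4,5,5,5,5,6,6,7,7,7,7,8,8,9,9,10,10,10,11,11,11,17,23,23,24]

Site scan:
  HnxIV (AACCTAT, off=5): starts [18, 31, 40, 47, 70, 92, 120, 144, 151, 161, 191, 202, 213, 223, 230] → cuts [23, 36, 45, 52, 75, 97, 125, 149, 156, 166, 196, 207, 218, 228, 235]
  PtaIX (TTAATAAA, off=6): starts [0, 61, 183, 238] → cuts [6, 67, 189, 244]
  KluV (TTGCGC, off=3): starts [9, 25, 54, 77, 99] → cuts [12, 28, 57, 80, 102]

Pooled cuts: [6, 12, 23, 28, 36, 45, 52, 57, 67, 75, 80, 97, 102, 125, 149, 156, 166, 189, 196, 207, 218, 228, 235, 244]

Fragment lengths:
  [0,6): 6 bp
  [6,12): 6 bp
  [12,23): 11 bp
  [23,28): 5 bp
  [28,36): 8 bp
  [36,45): 9 bp
  [45,52): 7 bp
  [52,57): 5 bp
  [57,67): 10 bp
  [67,75): 8 bp
  [75,80): 5 bp
  [80,97): 17 bp
  [97,102): 5 bp
  [102,125): 23 bp
  [125,149): 24 bp
  [149,156): 7 bp
  [156,166): 10 bp
  [166,189): 23 bp
  [189,196): 7 bp
  [196,207): 11 bp
  [207,218): 11 bp
  [218,228): 10 bp
  [228,235): 7 bp
  [235,244): 9 bp
  [244,248): 4 bp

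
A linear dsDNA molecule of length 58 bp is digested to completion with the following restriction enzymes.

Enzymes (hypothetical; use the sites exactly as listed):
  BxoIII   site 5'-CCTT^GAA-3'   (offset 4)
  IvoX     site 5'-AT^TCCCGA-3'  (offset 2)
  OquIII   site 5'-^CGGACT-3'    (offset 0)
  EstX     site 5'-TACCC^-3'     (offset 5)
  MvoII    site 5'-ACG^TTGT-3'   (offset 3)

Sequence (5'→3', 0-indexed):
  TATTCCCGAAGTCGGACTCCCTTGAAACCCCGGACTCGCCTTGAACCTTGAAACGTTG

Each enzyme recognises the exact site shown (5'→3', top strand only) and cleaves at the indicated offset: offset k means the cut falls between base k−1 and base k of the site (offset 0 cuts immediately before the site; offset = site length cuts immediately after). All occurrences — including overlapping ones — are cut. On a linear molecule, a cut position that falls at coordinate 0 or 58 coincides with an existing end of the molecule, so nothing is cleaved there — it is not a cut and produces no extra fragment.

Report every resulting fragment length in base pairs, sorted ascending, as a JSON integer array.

[3,7,7,9,9,11,12]

Site scan:
  BxoIII CCTTGAA/4: at [19, 38, 45] ⇒ [23, 42, 49]
  IvoX ATTCCCGA/2: at [1] ⇒ [3]
  OquIII CGGACT/0: at [12, 30] ⇒ [12, 30]
  EstX (TACCC, off=5): no sites
  MvoII (ACGTTGT, off=3): no sites

All cut coordinates (distinct, sorted): [3, 12, 23, 30, 42, 49]

Fragments:
  [0,3): 3 bp
  [3,12): 9 bp
  [12,23): 11 bp
  [23,30): 7 bp
  [30,42): 12 bp
  [42,49): 7 bp
  [49,58): 9 bp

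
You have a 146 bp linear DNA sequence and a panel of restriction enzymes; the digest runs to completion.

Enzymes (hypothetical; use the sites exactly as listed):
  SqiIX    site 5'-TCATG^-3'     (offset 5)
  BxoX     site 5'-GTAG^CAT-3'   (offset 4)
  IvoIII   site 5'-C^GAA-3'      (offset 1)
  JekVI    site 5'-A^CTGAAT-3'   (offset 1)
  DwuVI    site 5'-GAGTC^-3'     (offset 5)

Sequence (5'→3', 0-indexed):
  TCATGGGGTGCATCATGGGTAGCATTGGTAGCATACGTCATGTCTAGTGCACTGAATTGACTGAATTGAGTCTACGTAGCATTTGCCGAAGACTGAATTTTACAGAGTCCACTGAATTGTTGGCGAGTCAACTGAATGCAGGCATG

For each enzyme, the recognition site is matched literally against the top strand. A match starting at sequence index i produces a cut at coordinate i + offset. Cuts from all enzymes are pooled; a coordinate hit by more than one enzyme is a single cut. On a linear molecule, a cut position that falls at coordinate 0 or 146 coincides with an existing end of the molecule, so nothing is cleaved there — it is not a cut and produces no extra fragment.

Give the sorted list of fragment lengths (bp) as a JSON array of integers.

Site scan:
  SqiIX TCATG/5: at [0, 12, 37] ⇒ [5, 17, 42]
  BxoX GTAGCAT/4: at [18, 27, 75] ⇒ [22, 31, 79]
  IvoIII CGAA/1: at [86] ⇒ [87]
  JekVI ACTGAAT/1: at [50, 59, 91, 110, 130] ⇒ [51, 60, 92, 111, 131]
  DwuVI GAGTC/5: at [67, 104, 124] ⇒ [72, 109, 129]

Pooled cuts: [5, 17, 22, 31, 42, 51, 60, 72, 79, 87, 92, 109, 111, 129, 131]

Fragment lengths:
  [0,5): 5 bp
  [5,17): 12 bp
  [17,22): 5 bp
  [22,31): 9 bp
  [31,42): 11 bp
  [42,51): 9 bp
  [51,60): 9 bp
  [60,72): 12 bp
  [72,79): 7 bp
  [79,87): 8 bp
  [87,92): 5 bp
  [92,109): 17 bp
  [109,111): 2 bp
  [111,129): 18 bp
  [129,131): 2 bp
  [131,146): 15 bp

[2,2,5,5,5,7,8,9,9,9,11,12,12,15,17,18]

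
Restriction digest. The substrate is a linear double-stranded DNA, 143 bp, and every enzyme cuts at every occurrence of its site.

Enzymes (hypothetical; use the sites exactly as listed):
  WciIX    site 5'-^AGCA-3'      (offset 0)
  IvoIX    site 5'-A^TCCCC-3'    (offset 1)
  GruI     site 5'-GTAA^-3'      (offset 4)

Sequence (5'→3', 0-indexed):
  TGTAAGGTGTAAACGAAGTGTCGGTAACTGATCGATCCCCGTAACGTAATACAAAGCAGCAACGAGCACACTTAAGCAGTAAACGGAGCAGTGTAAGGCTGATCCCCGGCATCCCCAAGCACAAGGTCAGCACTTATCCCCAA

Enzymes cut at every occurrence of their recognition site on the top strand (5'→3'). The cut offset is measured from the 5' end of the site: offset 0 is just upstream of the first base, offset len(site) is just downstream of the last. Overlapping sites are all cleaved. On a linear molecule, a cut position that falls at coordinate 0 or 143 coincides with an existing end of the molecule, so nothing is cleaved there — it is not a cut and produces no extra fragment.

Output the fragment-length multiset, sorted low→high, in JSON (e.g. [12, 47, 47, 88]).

Scan for sites:
  WciIX AGCA/0: at [54, 57, 64, 74, 86, 117, 128] ⇒ [54, 57, 64, 74, 86, 117, 128]
  IvoIX ATCCCC/1: at [34, 101, 110, 135] ⇒ [35, 102, 111, 136]
  GruI GTAA/4: at [1, 8, 23, 40, 45, 78, 92] ⇒ [5, 12, 27, 44, 49, 82, 96]

All cut coordinates (distinct, sorted): [5, 12, 27, 35, 44, 49, 54, 57, 64, 74, 82, 86, 96, 102, 111, 117, 128, 136]

Fragment lengths:
  [0,5): 5 bp
  [5,12): 7 bp
  [12,27): 15 bp
  [27,35): 8 bp
  [35,44): 9 bp
  [44,49): 5 bp
  [49,54): 5 bp
  [54,57): 3 bp
  [57,64): 7 bp
  [64,74): 10 bp
  [74,82): 8 bp
  [82,86): 4 bp
  [86,96): 10 bp
  [96,102): 6 bp
  [102,111): 9 bp
  [111,117): 6 bp
  [117,128): 11 bp
  [128,136): 8 bp
  [136,143): 7 bp

[3,4,5,5,5,6,6,7,7,7,8,8,8,9,9,10,10,11,15]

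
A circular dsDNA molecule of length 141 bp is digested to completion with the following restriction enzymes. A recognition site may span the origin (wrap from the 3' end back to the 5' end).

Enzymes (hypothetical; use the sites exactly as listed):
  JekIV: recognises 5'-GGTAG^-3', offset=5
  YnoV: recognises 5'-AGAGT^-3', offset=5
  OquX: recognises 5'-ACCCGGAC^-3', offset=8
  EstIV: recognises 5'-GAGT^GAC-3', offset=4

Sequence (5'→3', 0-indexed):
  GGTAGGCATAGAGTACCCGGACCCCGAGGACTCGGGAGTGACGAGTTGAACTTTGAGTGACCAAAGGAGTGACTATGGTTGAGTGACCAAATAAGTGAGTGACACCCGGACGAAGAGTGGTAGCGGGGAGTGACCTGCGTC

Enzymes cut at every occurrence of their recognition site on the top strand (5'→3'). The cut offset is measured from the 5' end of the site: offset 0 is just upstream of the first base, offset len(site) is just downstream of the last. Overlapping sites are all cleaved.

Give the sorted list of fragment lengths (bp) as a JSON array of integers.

[5,7,8,8,9,11,12,14,15,16,17,19]

Site scan:
  JekIV (GGTAG, off=5): starts [0, 118] → cuts [5, 123]
  YnoV (AGAGT, off=5): starts [9, 113] → cuts [14, 118]
  OquX (ACCCGGAC, off=8): starts [14, 103] → cuts [22, 111]
  EstIV (GAGTGAC, off=4): starts [35, 54, 66, 80, 96, 127] → cuts [39, 58, 70, 84, 100, 131]

All cut coordinates (distinct, sorted): [5, 14, 22, 39, 58, 70, 84, 100, 111, 118, 123, 131]

Fragment lengths:
  5→14: 9 bp
  14→22: 8 bp
  22→39: 17 bp
  39→58: 19 bp
  58→70: 12 bp
  70→84: 14 bp
  84→100: 16 bp
  100→111: 11 bp
  111→118: 7 bp
  118→123: 5 bp
  123→131: 8 bp
  131→5 (wrap): 141-131+5 = 15 bp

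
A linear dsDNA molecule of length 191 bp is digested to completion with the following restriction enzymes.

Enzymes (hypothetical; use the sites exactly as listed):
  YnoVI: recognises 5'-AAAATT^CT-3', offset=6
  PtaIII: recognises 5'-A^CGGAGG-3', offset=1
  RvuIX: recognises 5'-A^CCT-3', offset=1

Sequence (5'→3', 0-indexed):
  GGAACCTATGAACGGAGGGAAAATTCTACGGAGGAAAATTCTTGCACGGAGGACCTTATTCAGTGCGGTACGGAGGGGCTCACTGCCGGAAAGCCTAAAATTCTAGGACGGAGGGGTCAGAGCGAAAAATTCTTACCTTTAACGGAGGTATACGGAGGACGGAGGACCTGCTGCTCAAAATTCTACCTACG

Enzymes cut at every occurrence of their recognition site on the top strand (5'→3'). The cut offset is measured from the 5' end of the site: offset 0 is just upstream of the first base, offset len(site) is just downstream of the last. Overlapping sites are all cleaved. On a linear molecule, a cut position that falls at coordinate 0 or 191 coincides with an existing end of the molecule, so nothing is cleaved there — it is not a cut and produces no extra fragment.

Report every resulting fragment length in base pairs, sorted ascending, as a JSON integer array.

[3,3,4,4,6,6,6,7,7,7,7,8,10,12,13,16,17,23,32]

Site scan:
  YnoVI (AAAATTCT, off=6): starts [19, 34, 96, 125, 176] → cuts [25, 40, 102, 131, 182]
  PtaIII (ACGGAGG, off=1): starts [11, 27, 45, 69, 107, 141, 151, 158] → cuts [12, 28, 46, 70, 108, 142, 152, 159]
  RvuIX (ACCT, off=1): starts [3, 52, 134, 165, 184] → cuts [4, 53, 135, 166, 185]

All cut coordinates (distinct, sorted): [4, 12, 25, 28, 40, 46, 53, 70, 102, 108, 131, 135, 142, 152, 159, 166, 182, 185]

Fragments:
  [0,4): 4 bp
  [4,12): 8 bp
  [12,25): 13 bp
  [25,28): 3 bp
  [28,40): 12 bp
  [40,46): 6 bp
  [46,53): 7 bp
  [53,70): 17 bp
  [70,102): 32 bp
  [102,108): 6 bp
  [108,131): 23 bp
  [131,135): 4 bp
  [135,142): 7 bp
  [142,152): 10 bp
  [152,159): 7 bp
  [159,166): 7 bp
  [166,182): 16 bp
  [182,185): 3 bp
  [185,191): 6 bp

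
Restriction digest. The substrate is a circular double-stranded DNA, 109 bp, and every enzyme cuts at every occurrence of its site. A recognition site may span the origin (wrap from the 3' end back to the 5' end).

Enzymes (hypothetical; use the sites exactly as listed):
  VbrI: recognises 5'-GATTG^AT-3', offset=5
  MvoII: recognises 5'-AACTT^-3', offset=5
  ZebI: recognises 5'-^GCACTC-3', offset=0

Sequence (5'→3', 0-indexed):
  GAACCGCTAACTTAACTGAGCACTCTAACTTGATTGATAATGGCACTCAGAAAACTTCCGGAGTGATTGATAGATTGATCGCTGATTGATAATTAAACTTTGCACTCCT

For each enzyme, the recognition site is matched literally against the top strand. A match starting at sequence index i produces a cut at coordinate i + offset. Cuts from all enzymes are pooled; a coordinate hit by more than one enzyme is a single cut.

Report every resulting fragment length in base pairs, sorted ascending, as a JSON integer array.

[1,5,6,6,8,11,12,12,12,15,21]

Per-enzyme occurrences:
  VbrI (GATTGAT, off=5): starts [31, 64, 72, 83] → cuts [36, 69, 77, 88]
  MvoII (AACTT, off=5): starts [8, 26, 52, 95] → cuts [13, 31, 57, 100]
  ZebI (GCACTC, off=0): starts [19, 42, 101] → cuts [19, 42, 101]

All cut coordinates (distinct, sorted): [13, 19, 31, 36, 42, 57, 69, 77, 88, 100, 101]

Fragment lengths:
  13→19: 6 bp
  19→31: 12 bp
  31→36: 5 bp
  36→42: 6 bp
  42→57: 15 bp
  57→69: 12 bp
  69→77: 8 bp
  77→88: 11 bp
  88→100: 12 bp
  100→101: 1 bp
  101→13 (wrap): 109-101+13 = 21 bp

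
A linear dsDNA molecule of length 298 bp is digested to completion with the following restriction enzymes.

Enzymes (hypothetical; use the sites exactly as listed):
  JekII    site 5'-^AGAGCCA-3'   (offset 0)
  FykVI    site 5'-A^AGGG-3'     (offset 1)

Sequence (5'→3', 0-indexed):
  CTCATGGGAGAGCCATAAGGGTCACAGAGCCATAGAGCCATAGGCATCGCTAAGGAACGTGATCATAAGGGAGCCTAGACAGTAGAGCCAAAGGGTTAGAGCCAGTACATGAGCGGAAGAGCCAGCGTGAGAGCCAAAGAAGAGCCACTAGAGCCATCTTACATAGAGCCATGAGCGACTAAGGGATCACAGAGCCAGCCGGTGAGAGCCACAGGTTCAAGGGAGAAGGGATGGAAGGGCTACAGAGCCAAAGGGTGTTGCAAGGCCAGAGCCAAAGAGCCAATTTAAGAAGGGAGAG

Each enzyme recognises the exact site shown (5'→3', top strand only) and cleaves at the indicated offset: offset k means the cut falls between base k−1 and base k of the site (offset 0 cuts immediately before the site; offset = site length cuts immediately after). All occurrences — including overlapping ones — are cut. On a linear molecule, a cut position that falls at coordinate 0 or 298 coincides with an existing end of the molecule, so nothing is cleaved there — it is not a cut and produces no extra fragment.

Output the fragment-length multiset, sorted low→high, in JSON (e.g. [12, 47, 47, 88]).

Site scan:
  JekII AGAGCCA/0: at [8, 25, 33, 83, 97, 117, 129, 140, 149, 164, 190, 204, 243, 267, 275] ⇒ [8, 25, 33, 83, 97, 117, 129, 140, 149, 164, 190, 204, 243, 267, 275]
  FykVI AAGGG/1: at [16, 66, 90, 180, 218, 225, 234, 250, 289] ⇒ [17, 67, 91, 181, 219, 226, 235, 251, 290]

Pooled cuts: [8, 17, 25, 33, 67, 83, 91, 97, 117, 129, 140, 149, 164, 181, 190, 204, 219, 226, 235, 243, 251, 267, 275, 290]

Fragment lengths:
  [0,8): 8 bp
  [8,17): 9 bp
  [17,25): 8 bp
  [25,33): 8 bp
  [33,67): 34 bp
  [67,83): 16 bp
  [83,91): 8 bp
  [91,97): 6 bp
  [97,117): 20 bp
  [117,129): 12 bp
  [129,140): 11 bp
  [140,149): 9 bp
  [149,164): 15 bp
  [164,181): 17 bp
  [181,190): 9 bp
  [190,204): 14 bp
  [204,219): 15 bp
  [219,226): 7 bp
  [226,235): 9 bp
  [235,243): 8 bp
  [243,251): 8 bp
  [251,267): 16 bp
  [267,275): 8 bp
  [275,290): 15 bp
  [290,298): 8 bp

[6,7,8,8,8,8,8,8,8,8,9,9,9,9,11,12,14,15,15,15,16,16,17,20,34]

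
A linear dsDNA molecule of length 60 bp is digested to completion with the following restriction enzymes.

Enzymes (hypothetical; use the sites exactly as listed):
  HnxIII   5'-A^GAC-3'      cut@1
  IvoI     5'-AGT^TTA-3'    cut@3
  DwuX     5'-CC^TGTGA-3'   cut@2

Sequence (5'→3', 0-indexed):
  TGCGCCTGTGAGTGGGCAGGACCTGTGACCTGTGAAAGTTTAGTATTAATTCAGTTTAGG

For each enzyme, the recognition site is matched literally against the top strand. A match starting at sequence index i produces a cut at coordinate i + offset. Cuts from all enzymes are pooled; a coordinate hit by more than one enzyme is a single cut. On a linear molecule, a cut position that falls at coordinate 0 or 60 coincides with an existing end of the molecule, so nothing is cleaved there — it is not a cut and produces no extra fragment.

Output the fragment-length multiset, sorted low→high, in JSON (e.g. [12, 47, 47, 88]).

[5,6,7,9,16,17]

Site scan:
  HnxIII (AGAC, off=1): no sites
  IvoI AGTTTA/3: at [36, 52] ⇒ [39, 55]
  DwuX CCTGTGA/2: at [4, 21, 28] ⇒ [6, 23, 30]

All cut coordinates (distinct, sorted): [6, 23, 30, 39, 55]

Fragment lengths:
  [0,6): 6 bp
  [6,23): 17 bp
  [23,30): 7 bp
  [30,39): 9 bp
  [39,55): 16 bp
  [55,60): 5 bp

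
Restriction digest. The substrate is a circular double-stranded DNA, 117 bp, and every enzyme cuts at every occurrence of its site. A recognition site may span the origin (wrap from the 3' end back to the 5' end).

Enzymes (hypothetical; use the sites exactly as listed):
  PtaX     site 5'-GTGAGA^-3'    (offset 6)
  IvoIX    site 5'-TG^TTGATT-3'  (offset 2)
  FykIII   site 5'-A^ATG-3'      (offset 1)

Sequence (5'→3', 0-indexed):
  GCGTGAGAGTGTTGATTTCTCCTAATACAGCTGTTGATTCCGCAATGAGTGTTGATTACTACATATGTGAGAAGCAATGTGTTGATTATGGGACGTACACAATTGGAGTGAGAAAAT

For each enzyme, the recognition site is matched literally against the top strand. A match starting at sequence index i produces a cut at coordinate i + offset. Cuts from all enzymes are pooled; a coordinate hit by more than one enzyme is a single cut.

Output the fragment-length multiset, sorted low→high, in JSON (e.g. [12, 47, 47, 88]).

[2,3,4,5,7,10,11,21,22,32]

Site scan:
  PtaX GTGAGA/6: at [2, 66, 107] ⇒ [8, 72, 113]
  IvoIX TGTTGATT/2: at [9, 31, 49, 79] ⇒ [11, 33, 51, 81]
  FykIII AATG/1: at [43, 75, 114] ⇒ [44, 76, 115]

All cut coordinates (distinct, sorted): [8, 11, 33, 44, 51, 72, 76, 81, 113, 115]

Fragments:
  8→11: 3 bp
  11→33: 22 bp
  33→44: 11 bp
  44→51: 7 bp
  51→72: 21 bp
  72→76: 4 bp
  76→81: 5 bp
  81→113: 32 bp
  113→115: 2 bp
  115→8 (wrap): 117-115+8 = 10 bp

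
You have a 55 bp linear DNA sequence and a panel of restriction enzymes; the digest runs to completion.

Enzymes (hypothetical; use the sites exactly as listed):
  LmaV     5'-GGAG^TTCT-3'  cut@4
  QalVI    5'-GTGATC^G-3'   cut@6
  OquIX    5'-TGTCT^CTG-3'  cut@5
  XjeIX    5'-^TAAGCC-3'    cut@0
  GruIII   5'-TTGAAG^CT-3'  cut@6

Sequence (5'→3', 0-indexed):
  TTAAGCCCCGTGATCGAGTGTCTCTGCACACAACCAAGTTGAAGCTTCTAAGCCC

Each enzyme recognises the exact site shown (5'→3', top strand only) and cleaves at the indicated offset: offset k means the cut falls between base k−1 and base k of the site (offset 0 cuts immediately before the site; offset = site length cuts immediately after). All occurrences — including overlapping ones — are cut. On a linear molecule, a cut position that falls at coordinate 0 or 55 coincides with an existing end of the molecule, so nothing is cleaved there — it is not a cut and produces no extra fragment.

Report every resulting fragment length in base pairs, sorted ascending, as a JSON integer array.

Site scan:
  LmaV (GGAGTTCT, off=4): no sites
  QalVI (GTGATCG, off=6): starts [9] → cuts [15]
  OquIX (TGTCTCTG, off=5): starts [18] → cuts [23]
  XjeIX (TAAGCC, off=0): starts [1, 48] → cuts [1, 48]
  GruIII (TTGAAGCT, off=6): starts [38] → cuts [44]

All cut coordinates (distinct, sorted): [1, 15, 23, 44, 48]

Fragment lengths:
  [0,1): 1 bp
  [1,15): 14 bp
  [15,23): 8 bp
  [23,44): 21 bp
  [44,48): 4 bp
  [48,55): 7 bp

[1,4,7,8,14,21]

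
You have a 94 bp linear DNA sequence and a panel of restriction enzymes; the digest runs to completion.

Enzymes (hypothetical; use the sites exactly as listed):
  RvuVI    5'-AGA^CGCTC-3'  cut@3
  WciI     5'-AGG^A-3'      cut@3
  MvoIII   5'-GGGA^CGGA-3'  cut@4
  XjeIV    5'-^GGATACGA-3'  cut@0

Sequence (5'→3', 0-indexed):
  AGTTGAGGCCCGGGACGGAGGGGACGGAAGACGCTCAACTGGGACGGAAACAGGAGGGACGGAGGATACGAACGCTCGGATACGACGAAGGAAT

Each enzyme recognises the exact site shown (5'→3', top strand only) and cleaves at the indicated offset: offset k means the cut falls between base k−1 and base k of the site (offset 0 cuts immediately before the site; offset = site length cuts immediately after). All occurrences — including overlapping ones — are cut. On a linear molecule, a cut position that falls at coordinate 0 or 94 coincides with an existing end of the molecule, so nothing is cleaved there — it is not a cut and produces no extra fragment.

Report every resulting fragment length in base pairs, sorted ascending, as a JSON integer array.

Per-enzyme occurrences:
  RvuVI AGACGCTC/3: at [28] ⇒ [31]
  WciI AGGA/3: at [51, 62, 88] ⇒ [54, 65, 91]
  MvoIII GGGACGGA/4: at [11, 20, 40, 55] ⇒ [15, 24, 44, 59]
  XjeIV GGATACGA/0: at [63, 77] ⇒ [63, 77]

All cut coordinates (distinct, sorted): [15, 24, 31, 44, 54, 59, 63, 65, 77, 91]

Fragments:
  [0,15): 15 bp
  [15,24): 9 bp
  [24,31): 7 bp
  [31,44): 13 bp
  [44,54): 10 bp
  [54,59): 5 bp
  [59,63): 4 bp
  [63,65): 2 bp
  [65,77): 12 bp
  [77,91): 14 bp
  [91,94): 3 bp

[2,3,4,5,7,9,10,12,13,14,15]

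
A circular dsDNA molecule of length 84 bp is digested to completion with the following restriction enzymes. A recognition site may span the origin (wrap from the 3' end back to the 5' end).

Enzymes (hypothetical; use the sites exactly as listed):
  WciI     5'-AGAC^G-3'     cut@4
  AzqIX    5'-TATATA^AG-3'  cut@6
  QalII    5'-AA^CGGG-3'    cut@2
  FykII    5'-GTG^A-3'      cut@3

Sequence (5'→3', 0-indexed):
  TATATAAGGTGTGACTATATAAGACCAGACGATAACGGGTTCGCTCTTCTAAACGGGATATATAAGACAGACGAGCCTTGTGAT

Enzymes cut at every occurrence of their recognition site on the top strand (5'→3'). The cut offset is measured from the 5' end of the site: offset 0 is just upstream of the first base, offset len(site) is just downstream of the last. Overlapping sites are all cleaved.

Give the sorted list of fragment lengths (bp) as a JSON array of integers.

[5,7,8,8,8,9,10,11,18]

Per-enzyme occurrences:
  WciI AGACG/4: at [26, 68] ⇒ [30, 72]
  AzqIX TATATAAG/6: at [0, 15, 58] ⇒ [6, 21, 64]
  QalII AACGGG/2: at [33, 51] ⇒ [35, 53]
  FykII GTGA/3: at [10, 79] ⇒ [13, 82]

All cut coordinates (distinct, sorted): [6, 13, 21, 30, 35, 53, 64, 72, 82]

Fragment lengths:
  6→13: 7 bp
  13→21: 8 bp
  21→30: 9 bp
  30→35: 5 bp
  35→53: 18 bp
  53→64: 11 bp
  64→72: 8 bp
  72→82: 10 bp
  82→6 (wrap): 84-82+6 = 8 bp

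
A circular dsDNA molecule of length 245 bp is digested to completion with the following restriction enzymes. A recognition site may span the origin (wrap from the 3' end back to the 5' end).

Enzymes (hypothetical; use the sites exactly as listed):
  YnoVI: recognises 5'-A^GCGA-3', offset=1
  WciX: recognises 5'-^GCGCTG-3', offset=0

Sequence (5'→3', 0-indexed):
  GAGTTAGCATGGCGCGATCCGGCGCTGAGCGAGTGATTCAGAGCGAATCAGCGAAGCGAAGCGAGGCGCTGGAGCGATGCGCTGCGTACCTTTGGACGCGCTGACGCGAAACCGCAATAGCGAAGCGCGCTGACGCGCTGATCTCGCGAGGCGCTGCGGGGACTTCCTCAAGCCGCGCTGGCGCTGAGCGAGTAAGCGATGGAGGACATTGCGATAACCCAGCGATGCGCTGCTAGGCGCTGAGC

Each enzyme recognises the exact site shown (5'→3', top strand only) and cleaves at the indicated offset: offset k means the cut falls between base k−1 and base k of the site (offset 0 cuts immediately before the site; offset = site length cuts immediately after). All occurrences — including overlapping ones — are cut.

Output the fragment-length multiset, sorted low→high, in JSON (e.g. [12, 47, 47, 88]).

Scan for sites:
  YnoVI (AGCGA, off=1): starts [27, 41, 49, 54, 59, 72, 118, 186, 194, 220, 242] → cuts [28, 42, 50, 55, 60, 73, 119, 187, 195, 221, 243]
  WciX (GCGCTG, off=0): starts [21, 65, 78, 97, 126, 134, 150, 174, 180, 226, 236] → cuts [21, 65, 78, 97, 126, 134, 150, 174, 180, 226, 236]

Pooled cuts: [21, 28, 42, 50, 55, 60, 65, 73, 78, 97, 119, 126, 134, 150, 174, 180, 187, 195, 221, 226, 236, 243]

Fragments:
  21→28: 7 bp
  28→42: 14 bp
  42→50: 8 bp
  50→55: 5 bp
  55→60: 5 bp
  60→65: 5 bp
  65→73: 8 bp
  73→78: 5 bp
  78→97: 19 bp
  97→119: 22 bp
  119→126: 7 bp
  126→134: 8 bp
  134→150: 16 bp
  150→174: 24 bp
  174→180: 6 bp
  180→187: 7 bp
  187→195: 8 bp
  195→221: 26 bp
  221→226: 5 bp
  226→236: 10 bp
  236→243: 7 bp
  243→21 (wrap): 245-243+21 = 23 bp

[5,5,5,5,5,6,7,7,7,7,8,8,8,8,10,14,16,19,22,23,24,26]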